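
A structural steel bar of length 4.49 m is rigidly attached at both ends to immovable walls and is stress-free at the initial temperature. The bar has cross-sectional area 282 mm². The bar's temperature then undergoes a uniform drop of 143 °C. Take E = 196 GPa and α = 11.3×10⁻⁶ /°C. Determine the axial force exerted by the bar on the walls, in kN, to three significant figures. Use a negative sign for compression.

89.3 kN

Free thermal expansion αLΔT = 11.3e-6 · 4490 · -143 = -7.255 mm.
The walls impose strain ε = −(-7.255)/4490 = 1.6159e-03; σ = Eε = 196000 · 1.6159e-03 = 316.7 MPa.
Wall reaction R = σ·A = 316.7·282 = 89310 N = 89.31 kN.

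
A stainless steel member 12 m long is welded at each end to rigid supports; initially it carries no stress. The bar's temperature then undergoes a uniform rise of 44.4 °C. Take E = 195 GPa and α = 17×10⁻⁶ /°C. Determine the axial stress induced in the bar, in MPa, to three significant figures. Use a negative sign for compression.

-147 MPa

Free thermal expansion αLΔT = 17e-6 · 12000 · 44.4 = 9.058 mm.
The walls impose strain ε = −(9.058)/12000 = -7.5480e-04; σ = Eε = 195000 · -7.5480e-04 = -147.2 MPa.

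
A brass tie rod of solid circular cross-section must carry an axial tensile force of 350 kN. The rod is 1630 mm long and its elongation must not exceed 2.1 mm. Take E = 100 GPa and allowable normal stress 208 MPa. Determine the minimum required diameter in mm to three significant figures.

58.8 mm

Required area A ≥ P/σ_allow = 350000/208 = 1683 mm².
For a solid circular section, d ≥ √(4A/π) = 46.29 mm.
Elongation limit: A ≥ PL/(Eδ_allow) = 350000·1630/(100000·2.1) = 2717 mm² ⇒ d ≥ 58.81 mm.
The elongation limit governs.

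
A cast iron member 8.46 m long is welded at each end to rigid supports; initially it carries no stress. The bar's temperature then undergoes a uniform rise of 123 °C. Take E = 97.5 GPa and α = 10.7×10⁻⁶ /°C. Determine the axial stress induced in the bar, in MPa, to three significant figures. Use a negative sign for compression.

Free thermal expansion αLΔT = 10.7e-6 · 8460 · 123 = 11.13 mm.
The walls impose strain ε = −(11.13)/8460 = -1.3161e-03; σ = Eε = 97500 · -1.3161e-03 = -128.3 MPa.

-128 MPa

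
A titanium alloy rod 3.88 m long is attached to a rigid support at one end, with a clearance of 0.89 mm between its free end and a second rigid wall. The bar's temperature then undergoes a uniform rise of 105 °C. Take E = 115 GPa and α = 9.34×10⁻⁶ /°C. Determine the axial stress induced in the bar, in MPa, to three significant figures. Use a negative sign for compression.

-86.4 MPa

Free thermal expansion αLΔT = 9.34e-6 · 3880 · 105 = 3.805 mm.
The walls engage after the gap closes; constrained expansion = 3.805 − 0.89 = 2.915 mm.
The walls impose strain ε = −(2.915)/3880 = -7.5132e-04; σ = Eε = 115000 · -7.5132e-04 = -86.4 MPa.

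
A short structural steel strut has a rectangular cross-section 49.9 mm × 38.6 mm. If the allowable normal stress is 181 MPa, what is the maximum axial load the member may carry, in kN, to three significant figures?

349 kN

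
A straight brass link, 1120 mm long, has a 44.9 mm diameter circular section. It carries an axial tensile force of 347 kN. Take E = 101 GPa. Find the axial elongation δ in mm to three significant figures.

A = 1583 mm².
δ_mech = NL/(AE) = 347000·1120/(1583·101000) = 2.43 mm.

2.43 mm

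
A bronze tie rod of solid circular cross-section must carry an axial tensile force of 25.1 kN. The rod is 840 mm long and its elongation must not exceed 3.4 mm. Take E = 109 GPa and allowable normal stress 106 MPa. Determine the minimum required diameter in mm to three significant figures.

17.4 mm

Required area A ≥ P/σ_allow = 25100/106 = 236.8 mm².
For a solid circular section, d ≥ √(4A/π) = 17.36 mm.
Elongation limit: A ≥ PL/(Eδ_allow) = 25100·840/(109000·3.4) = 56.89 mm² ⇒ d ≥ 8.511 mm.
The stress limit governs.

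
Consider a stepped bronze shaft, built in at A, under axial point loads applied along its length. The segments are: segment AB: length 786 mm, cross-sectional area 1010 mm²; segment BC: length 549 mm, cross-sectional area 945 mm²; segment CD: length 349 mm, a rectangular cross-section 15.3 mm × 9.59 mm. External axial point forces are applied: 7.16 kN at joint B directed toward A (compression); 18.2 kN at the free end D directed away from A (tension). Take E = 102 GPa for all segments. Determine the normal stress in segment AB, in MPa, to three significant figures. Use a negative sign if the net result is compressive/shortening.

Internal axial forces (sectioning from the free end, tension +): N_CD = 18.2 kN, N_BC = 18.2 kN, N_AB = 11.04 kN.
σ_AB = N_AB/A_AB = 11040/1010 = 10.93 MPa.

10.9 MPa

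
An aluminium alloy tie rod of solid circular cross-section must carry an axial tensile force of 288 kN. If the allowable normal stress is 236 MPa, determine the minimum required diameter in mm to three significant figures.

Required area A ≥ P/σ_allow = 288000/236 = 1220 mm².
For a solid circular section, d ≥ √(4A/π) = 39.42 mm.

39.4 mm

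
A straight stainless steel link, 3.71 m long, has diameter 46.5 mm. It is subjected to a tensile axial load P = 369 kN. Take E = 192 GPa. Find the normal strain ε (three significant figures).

A = 1698 mm².
σ = N/A = 217.3 MPa; ε = σ/E = 217.3/192000 = 1.132e-03.

0.00113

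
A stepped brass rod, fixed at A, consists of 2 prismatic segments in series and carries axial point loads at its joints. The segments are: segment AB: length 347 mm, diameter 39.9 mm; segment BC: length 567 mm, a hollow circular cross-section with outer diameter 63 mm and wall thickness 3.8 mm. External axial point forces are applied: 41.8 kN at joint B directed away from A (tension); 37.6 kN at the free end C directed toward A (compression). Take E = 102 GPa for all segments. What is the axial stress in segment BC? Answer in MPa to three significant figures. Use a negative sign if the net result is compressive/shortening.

-53.2 MPa

Internal axial forces (sectioning from the free end, tension +): N_BC = -37.6 kN, N_AB = 4.2 kN.
A_BC = 706.7 mm².
σ_BC = N_BC/A_BC = -37600/706.7 = -53.2 MPa.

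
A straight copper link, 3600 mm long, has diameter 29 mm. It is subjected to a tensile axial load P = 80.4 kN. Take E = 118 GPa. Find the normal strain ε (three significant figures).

A = 660.5 mm².
σ = N/A = 121.7 MPa; ε = σ/E = 121.7/118000 = 1.032e-03.

0.00103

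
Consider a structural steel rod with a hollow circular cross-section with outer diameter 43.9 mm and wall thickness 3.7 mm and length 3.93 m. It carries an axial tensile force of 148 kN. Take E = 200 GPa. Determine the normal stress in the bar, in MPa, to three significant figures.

317 MPa

A = 467.3 mm².
σ = N/A = 148000/467.3 = 316.7 MPa.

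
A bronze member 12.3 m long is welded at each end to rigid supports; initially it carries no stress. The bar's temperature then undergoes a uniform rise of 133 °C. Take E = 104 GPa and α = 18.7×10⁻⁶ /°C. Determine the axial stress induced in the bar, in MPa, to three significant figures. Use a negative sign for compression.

-259 MPa

Free thermal expansion αLΔT = 18.7e-6 · 12300 · 133 = 30.59 mm.
The walls impose strain ε = −(30.59)/12300 = -2.4871e-03; σ = Eε = 104000 · -2.4871e-03 = -258.7 MPa.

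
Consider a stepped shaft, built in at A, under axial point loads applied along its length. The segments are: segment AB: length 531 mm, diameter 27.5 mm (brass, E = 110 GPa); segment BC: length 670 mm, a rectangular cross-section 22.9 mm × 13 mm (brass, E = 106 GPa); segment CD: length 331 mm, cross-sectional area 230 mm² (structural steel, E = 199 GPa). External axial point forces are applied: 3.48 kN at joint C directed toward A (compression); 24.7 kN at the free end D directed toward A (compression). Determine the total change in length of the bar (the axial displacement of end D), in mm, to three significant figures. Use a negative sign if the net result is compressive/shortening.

Internal axial forces (sectioning from the free end, tension +): N_CD = -24.7 kN, N_BC = -28.18 kN, N_AB = -28.18 kN.
A_AB = 594 mm².
A_BC = 297.7 mm².
δ_AB = -28180·531/(594·110000) = -0.229 mm
δ_BC = -28180·670/(297.7·106000) = -0.5983 mm
δ_CD = -24700·331/(230·199000) = -0.1786 mm
δ = Σδ_i = -1.006 mm.

-1.01 mm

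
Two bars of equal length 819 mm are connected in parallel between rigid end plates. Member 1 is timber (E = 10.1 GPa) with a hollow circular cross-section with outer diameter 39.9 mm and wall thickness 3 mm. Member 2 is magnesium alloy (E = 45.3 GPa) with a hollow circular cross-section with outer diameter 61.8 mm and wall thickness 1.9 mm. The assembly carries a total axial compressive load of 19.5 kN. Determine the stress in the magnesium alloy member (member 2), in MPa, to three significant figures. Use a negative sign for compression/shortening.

A_1 = 347.8 mm².
A_2 = 357.5 mm².
Equal strain + equilibrium ⇒ each member carries load in proportion to AE: A₁E₁ = 3513000 N, A₂E₂ = 16200000 N, ΣAE = 19710000 N.
σ₂ = P·E₂/ΣAE = -19500·45300/19710000 = -44.82 MPa.

-44.8 MPa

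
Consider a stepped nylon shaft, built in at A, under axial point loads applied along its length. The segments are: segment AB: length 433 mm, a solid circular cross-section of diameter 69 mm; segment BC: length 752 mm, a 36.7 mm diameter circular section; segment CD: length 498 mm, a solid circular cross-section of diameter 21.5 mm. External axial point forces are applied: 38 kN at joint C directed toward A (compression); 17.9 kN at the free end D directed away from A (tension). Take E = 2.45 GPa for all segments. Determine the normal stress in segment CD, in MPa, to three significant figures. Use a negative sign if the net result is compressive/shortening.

49.3 MPa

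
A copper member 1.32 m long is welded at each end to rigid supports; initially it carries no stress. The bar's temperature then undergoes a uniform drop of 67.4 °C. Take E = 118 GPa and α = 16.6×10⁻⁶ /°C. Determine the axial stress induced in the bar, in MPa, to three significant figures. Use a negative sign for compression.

Free thermal expansion αLΔT = 16.6e-6 · 1320 · -67.4 = -1.477 mm.
The walls impose strain ε = −(-1.477)/1320 = 1.1188e-03; σ = Eε = 118000 · 1.1188e-03 = 132 MPa.

132 MPa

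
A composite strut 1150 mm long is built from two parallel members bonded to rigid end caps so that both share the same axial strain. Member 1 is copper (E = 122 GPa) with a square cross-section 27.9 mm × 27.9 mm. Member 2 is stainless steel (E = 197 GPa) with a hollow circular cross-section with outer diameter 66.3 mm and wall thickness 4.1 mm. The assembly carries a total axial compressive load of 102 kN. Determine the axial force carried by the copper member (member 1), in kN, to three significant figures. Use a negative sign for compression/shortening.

-38.3 kN

A_1 = 778.4 mm².
A_2 = 801.2 mm².
Equal strain + equilibrium ⇒ each member carries load in proportion to AE: A₁E₁ = 94970000 N, A₂E₂ = 157800000 N, ΣAE = 252800000 N.
F₁ = P·A₁E₁/ΣAE = -102000·94970000/252800000 = -38320 N.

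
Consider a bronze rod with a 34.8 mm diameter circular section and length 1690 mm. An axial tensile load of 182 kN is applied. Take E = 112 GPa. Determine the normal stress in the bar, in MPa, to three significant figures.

A = 951.1 mm².
σ = N/A = 182000/951.1 = 191.3 MPa.

191 MPa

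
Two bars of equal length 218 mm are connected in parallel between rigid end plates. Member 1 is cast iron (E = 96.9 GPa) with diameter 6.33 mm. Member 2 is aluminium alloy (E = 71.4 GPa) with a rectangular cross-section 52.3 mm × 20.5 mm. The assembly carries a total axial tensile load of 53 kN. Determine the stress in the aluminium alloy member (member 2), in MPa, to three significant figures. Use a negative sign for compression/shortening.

47.5 MPa

A_1 = 31.47 mm².
A_2 = 1072 mm².
Equal strain + equilibrium ⇒ each member carries load in proportion to AE: A₁E₁ = 3049000 N, A₂E₂ = 76550000 N, ΣAE = 79600000 N.
σ₂ = P·E₂/ΣAE = 53000·71400/79600000 = 47.54 MPa.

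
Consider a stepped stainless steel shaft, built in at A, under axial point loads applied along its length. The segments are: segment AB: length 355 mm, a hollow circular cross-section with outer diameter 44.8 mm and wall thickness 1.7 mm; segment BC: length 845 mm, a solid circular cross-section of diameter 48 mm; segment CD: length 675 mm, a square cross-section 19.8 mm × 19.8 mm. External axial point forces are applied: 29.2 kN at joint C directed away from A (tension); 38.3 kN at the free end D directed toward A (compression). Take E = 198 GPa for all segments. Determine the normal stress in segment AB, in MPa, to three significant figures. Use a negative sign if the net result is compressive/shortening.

Internal axial forces (sectioning from the free end, tension +): N_CD = -38.3 kN, N_BC = -9.1 kN, N_AB = -9.1 kN.
A_AB = 230.2 mm².
σ_AB = N_AB/A_AB = -9100/230.2 = -39.53 MPa.

-39.5 MPa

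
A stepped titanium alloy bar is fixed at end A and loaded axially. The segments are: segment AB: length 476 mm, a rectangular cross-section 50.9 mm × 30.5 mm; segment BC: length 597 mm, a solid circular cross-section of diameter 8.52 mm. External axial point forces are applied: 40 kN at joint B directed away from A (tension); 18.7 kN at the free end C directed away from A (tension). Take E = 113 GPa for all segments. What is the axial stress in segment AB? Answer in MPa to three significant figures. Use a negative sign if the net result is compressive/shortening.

37.8 MPa

Internal axial forces (sectioning from the free end, tension +): N_BC = 18.7 kN, N_AB = 58.7 kN.
A_AB = 1552 mm².
σ_AB = N_AB/A_AB = 58700/1552 = 37.81 MPa.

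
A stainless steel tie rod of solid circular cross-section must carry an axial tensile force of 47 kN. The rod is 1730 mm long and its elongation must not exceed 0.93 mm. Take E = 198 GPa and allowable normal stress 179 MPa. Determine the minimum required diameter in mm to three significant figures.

23.7 mm

Required area A ≥ P/σ_allow = 47000/179 = 262.6 mm².
For a solid circular section, d ≥ √(4A/π) = 18.28 mm.
Elongation limit: A ≥ PL/(Eδ_allow) = 47000·1730/(198000·0.93) = 441.6 mm² ⇒ d ≥ 23.71 mm.
The elongation limit governs.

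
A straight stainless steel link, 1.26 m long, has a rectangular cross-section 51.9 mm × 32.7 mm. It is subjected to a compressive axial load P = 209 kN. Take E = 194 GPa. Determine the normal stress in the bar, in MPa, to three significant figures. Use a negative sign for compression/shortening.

A = 1697 mm².
σ = N/A = -209000/1697 = -123.1 MPa.

-123 MPa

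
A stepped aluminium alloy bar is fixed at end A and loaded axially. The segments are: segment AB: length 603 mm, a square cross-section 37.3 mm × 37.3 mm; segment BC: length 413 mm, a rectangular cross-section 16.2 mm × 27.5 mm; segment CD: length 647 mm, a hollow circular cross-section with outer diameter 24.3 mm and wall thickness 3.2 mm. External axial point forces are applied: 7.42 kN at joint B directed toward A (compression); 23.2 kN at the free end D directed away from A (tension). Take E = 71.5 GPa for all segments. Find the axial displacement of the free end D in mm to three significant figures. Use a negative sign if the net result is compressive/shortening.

1.39 mm

Internal axial forces (sectioning from the free end, tension +): N_CD = 23.2 kN, N_BC = 23.2 kN, N_AB = 15.78 kN.
A_AB = 1391 mm².
A_BC = 445.5 mm².
A_CD = 212.1 mm².
δ_AB = 15780·603/(1391·71500) = 0.09565 mm
δ_BC = 23200·413/(445.5·71500) = 0.3008 mm
δ_CD = 23200·647/(212.1·71500) = 0.9897 mm
δ = Σδ_i = 1.386 mm.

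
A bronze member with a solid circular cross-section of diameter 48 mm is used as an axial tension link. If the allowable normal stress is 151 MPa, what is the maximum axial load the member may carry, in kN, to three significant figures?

A = 1810 mm².
P_max = σ_allow · A = 151 · 1810 = 273200 N = 273.2 kN.

273 kN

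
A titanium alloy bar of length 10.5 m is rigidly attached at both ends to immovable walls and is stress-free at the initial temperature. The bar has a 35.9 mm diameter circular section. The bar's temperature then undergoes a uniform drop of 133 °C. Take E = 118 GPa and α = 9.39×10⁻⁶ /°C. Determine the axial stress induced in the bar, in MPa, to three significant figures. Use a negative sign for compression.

147 MPa

Free thermal expansion αLΔT = 9.39e-6 · 10500 · -133 = -13.11 mm.
The walls impose strain ε = −(-13.11)/10500 = 1.2489e-03; σ = Eε = 118000 · 1.2489e-03 = 147.4 MPa.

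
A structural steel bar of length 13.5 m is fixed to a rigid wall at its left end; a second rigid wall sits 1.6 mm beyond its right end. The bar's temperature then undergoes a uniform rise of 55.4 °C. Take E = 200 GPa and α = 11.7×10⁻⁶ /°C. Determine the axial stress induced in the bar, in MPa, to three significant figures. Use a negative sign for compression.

Free thermal expansion αLΔT = 11.7e-6 · 13500 · 55.4 = 8.75 mm.
The walls engage after the gap closes; constrained expansion = 8.75 − 1.6 = 7.15 mm.
The walls impose strain ε = −(7.15)/13500 = -5.2966e-04; σ = Eε = 200000 · -5.2966e-04 = -105.9 MPa.

-106 MPa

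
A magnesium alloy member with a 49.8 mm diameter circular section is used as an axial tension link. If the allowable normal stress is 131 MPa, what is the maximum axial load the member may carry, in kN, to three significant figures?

A = 1948 mm².
P_max = σ_allow · A = 131 · 1948 = 255200 N = 255.2 kN.

255 kN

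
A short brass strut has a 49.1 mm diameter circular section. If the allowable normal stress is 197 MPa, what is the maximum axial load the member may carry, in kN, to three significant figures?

A = 1893 mm².
P_max = σ_allow · A = 197 · 1893 = 373000 N = 373 kN.

373 kN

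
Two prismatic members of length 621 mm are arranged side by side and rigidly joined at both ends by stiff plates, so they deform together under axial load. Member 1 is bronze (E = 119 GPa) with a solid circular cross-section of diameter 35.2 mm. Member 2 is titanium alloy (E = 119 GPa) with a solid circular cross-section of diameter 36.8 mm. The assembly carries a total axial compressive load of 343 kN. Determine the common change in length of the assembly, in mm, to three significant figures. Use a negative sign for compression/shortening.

A_1 = 973.1 mm².
A_2 = 1064 mm².
Equal strain + equilibrium ⇒ each member carries load in proportion to AE: A₁E₁ = 115800000 N, A₂E₂ = 126600000 N, ΣAE = 242400000 N.
δ = PL/ΣAE = -343000·621/242400000 = -0.8788 mm.

-0.879 mm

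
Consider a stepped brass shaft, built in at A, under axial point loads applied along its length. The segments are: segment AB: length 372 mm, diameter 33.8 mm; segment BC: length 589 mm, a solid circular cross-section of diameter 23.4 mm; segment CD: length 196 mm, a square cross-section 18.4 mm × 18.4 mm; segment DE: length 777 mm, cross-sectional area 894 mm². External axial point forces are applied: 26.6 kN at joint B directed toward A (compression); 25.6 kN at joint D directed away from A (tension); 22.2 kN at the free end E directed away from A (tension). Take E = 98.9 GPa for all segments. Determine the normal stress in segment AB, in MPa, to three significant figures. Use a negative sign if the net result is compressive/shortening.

Internal axial forces (sectioning from the free end, tension +): N_DE = 22.2 kN, N_CD = 47.8 kN, N_BC = 47.8 kN, N_AB = 21.2 kN.
A_AB = 897.3 mm².
σ_AB = N_AB/A_AB = 21200/897.3 = 23.63 MPa.

23.6 MPa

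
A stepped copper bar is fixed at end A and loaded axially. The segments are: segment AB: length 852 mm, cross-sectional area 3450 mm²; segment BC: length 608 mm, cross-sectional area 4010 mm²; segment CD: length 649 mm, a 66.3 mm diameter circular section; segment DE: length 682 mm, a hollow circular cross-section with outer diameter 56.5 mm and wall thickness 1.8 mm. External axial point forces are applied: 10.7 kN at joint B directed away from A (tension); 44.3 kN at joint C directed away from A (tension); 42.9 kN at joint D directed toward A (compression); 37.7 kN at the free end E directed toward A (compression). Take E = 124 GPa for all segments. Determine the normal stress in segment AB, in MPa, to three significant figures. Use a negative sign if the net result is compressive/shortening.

-7.42 MPa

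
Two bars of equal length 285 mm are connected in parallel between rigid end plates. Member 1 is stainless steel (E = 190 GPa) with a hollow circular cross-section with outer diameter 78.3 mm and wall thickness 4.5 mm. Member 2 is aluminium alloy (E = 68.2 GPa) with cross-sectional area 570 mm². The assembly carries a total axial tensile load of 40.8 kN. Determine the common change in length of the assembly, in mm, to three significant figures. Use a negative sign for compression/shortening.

A_1 = 1043 mm².
Equal strain + equilibrium ⇒ each member carries load in proportion to AE: A₁E₁ = 198200000 N, A₂E₂ = 38870000 N, ΣAE = 237100000 N.
δ = PL/ΣAE = 40800·285/237100000 = 0.04904 mm.

0.0490 mm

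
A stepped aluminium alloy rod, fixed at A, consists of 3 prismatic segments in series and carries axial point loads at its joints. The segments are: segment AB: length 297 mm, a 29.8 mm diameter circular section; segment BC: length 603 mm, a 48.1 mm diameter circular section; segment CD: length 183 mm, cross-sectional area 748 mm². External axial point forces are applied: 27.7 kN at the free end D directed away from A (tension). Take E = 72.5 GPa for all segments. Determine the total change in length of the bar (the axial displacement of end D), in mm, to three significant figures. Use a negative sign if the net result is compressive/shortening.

Internal axial forces (sectioning from the free end, tension +): N_CD = 27.7 kN, N_BC = 27.7 kN, N_AB = 27.7 kN.
A_AB = 697.5 mm².
A_BC = 1817 mm².
δ_AB = 27700·297/(697.5·72500) = 0.1627 mm
δ_BC = 27700·603/(1817·72500) = 0.1268 mm
δ_CD = 27700·183/(748·72500) = 0.09347 mm
δ = Σδ_i = 0.383 mm.

0.383 mm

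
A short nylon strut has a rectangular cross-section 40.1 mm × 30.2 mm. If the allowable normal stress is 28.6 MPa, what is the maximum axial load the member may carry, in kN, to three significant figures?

A = 1211 mm².
P_max = σ_allow · A = 28.6 · 1211 = 34640 N = 34.64 kN.

34.6 kN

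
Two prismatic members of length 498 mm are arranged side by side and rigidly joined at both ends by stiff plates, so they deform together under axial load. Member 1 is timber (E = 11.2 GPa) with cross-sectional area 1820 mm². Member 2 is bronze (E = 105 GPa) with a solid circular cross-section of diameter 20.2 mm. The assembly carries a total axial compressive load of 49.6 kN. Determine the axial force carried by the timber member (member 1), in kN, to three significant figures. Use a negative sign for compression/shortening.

-18.7 kN

A_2 = 320.5 mm².
Equal strain + equilibrium ⇒ each member carries load in proportion to AE: A₁E₁ = 20380000 N, A₂E₂ = 33650000 N, ΣAE = 54030000 N.
F₁ = P·A₁E₁/ΣAE = -49600·20380000/54030000 = -18710 N.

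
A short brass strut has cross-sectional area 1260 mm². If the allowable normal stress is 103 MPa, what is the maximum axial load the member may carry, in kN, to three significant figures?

P_max = σ_allow · A = 103 · 1260 = 129800 N = 129.8 kN.

130 kN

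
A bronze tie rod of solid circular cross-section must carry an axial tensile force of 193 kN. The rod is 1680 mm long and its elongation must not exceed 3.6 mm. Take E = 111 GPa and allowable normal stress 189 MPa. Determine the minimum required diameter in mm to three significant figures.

Required area A ≥ P/σ_allow = 193000/189 = 1021 mm².
For a solid circular section, d ≥ √(4A/π) = 36.06 mm.
Elongation limit: A ≥ PL/(Eδ_allow) = 193000·1680/(111000·3.6) = 811.4 mm² ⇒ d ≥ 32.14 mm.
The stress limit governs.

36.1 mm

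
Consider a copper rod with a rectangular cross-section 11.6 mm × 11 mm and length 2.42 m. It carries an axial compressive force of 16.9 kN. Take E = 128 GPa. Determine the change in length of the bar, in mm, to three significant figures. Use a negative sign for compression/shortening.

-2.50 mm

A = 127.6 mm².
δ_mech = NL/(AE) = -16900·2420/(127.6·128000) = -2.504 mm.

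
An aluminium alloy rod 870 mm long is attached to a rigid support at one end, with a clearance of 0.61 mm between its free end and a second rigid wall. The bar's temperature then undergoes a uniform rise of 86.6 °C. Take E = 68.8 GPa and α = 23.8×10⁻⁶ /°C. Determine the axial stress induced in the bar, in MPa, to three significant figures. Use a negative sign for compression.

Free thermal expansion αLΔT = 23.8e-6 · 870 · 86.6 = 1.793 mm.
The walls engage after the gap closes; constrained expansion = 1.793 − 0.61 = 1.183 mm.
The walls impose strain ε = −(1.183)/870 = -1.3599e-03; σ = Eε = 68800 · -1.3599e-03 = -93.56 MPa.

-93.6 MPa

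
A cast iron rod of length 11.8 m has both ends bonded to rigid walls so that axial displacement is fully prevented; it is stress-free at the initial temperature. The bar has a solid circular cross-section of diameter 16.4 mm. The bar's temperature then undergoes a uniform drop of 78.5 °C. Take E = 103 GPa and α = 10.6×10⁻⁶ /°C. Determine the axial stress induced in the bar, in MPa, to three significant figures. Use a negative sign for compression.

85.7 MPa

Free thermal expansion αLΔT = 10.6e-6 · 11800 · -78.5 = -9.819 mm.
The walls impose strain ε = −(-9.819)/11800 = 8.3210e-04; σ = Eε = 103000 · 8.3210e-04 = 85.71 MPa.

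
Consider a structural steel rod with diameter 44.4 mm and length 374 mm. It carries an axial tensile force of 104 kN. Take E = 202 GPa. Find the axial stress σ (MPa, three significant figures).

A = 1548 mm².
σ = N/A = 104000/1548 = 67.17 MPa.

67.2 MPa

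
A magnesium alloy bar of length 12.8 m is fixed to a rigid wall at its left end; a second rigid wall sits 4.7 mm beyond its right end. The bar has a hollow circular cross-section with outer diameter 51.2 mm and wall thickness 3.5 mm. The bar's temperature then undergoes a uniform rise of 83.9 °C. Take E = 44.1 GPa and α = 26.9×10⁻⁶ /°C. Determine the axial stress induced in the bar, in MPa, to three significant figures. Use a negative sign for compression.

-83.3 MPa

Free thermal expansion αLΔT = 26.9e-6 · 12800 · 83.9 = 28.89 mm.
The walls engage after the gap closes; constrained expansion = 28.89 − 4.7 = 24.19 mm.
The walls impose strain ε = −(24.19)/12800 = -1.8897e-03; σ = Eε = 44100 · -1.8897e-03 = -83.34 MPa.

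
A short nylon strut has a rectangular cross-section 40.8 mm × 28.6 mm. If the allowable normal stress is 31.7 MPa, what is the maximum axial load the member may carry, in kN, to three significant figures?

37.0 kN

A = 1167 mm².
P_max = σ_allow · A = 31.7 · 1167 = 36990 N = 36.99 kN.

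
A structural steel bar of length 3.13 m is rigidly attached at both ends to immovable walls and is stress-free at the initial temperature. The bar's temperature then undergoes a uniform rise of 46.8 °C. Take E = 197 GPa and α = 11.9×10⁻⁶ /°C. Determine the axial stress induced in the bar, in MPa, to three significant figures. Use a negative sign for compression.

Free thermal expansion αLΔT = 11.9e-6 · 3130 · 46.8 = 1.743 mm.
The walls impose strain ε = −(1.743)/3130 = -5.5692e-04; σ = Eε = 197000 · -5.5692e-04 = -109.7 MPa.

-110 MPa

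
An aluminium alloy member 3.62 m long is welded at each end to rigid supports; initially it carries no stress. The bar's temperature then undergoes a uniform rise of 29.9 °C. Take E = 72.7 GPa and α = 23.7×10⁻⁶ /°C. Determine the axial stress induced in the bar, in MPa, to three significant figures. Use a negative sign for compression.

Free thermal expansion αLΔT = 23.7e-6 · 3620 · 29.9 = 2.565 mm.
The walls impose strain ε = −(2.565)/3620 = -7.0863e-04; σ = Eε = 72700 · -7.0863e-04 = -51.52 MPa.

-51.5 MPa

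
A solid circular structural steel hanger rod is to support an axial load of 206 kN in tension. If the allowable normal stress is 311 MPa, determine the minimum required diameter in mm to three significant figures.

Required area A ≥ P/σ_allow = 206000/311 = 662.4 mm².
For a solid circular section, d ≥ √(4A/π) = 29.04 mm.

29.0 mm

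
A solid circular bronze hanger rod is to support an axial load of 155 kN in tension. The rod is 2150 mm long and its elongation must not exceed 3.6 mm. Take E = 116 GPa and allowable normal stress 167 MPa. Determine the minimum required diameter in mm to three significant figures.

Required area A ≥ P/σ_allow = 155000/167 = 928.1 mm².
For a solid circular section, d ≥ √(4A/π) = 34.38 mm.
Elongation limit: A ≥ PL/(Eδ_allow) = 155000·2150/(116000·3.6) = 798 mm² ⇒ d ≥ 31.88 mm.
The stress limit governs.

34.4 mm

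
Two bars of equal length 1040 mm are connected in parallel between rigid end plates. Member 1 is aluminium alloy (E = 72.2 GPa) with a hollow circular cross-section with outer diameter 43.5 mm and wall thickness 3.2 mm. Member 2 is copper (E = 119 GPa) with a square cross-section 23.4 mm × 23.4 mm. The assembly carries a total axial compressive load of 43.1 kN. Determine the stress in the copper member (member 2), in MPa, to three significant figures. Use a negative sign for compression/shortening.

-54.3 MPa

A_1 = 405.1 mm².
A_2 = 547.6 mm².
Equal strain + equilibrium ⇒ each member carries load in proportion to AE: A₁E₁ = 29250000 N, A₂E₂ = 65160000 N, ΣAE = 94410000 N.
σ₂ = P·E₂/ΣAE = -43100·119000/94410000 = -54.33 MPa.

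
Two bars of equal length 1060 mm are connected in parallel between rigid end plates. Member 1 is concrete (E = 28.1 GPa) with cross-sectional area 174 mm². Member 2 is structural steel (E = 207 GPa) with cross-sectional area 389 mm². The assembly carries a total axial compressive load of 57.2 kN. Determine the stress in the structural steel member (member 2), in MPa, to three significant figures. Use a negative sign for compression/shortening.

-139 MPa

Equal strain + equilibrium ⇒ each member carries load in proportion to AE: A₁E₁ = 4889000 N, A₂E₂ = 80520000 N, ΣAE = 85410000 N.
σ₂ = P·E₂/ΣAE = -57200·207000/85410000 = -138.6 MPa.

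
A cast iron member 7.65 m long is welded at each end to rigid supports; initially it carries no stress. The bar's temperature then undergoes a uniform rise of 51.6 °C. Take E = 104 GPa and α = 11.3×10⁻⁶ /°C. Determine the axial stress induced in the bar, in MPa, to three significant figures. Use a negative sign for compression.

-60.6 MPa

Free thermal expansion αLΔT = 11.3e-6 · 7650 · 51.6 = 4.461 mm.
The walls impose strain ε = −(4.461)/7650 = -5.8308e-04; σ = Eε = 104000 · -5.8308e-04 = -60.64 MPa.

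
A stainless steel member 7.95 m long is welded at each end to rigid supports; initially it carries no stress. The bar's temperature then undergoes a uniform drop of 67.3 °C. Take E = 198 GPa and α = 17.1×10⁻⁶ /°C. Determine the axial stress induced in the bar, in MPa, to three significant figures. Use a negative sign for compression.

Free thermal expansion αLΔT = 17.1e-6 · 7950 · -67.3 = -9.149 mm.
The walls impose strain ε = −(-9.149)/7950 = 1.1508e-03; σ = Eε = 198000 · 1.1508e-03 = 227.9 MPa.

228 MPa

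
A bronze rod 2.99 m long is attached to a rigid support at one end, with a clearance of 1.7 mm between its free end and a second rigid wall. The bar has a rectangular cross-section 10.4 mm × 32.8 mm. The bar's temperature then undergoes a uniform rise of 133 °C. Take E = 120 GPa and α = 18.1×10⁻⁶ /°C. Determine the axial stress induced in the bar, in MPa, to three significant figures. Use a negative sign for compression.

-221 MPa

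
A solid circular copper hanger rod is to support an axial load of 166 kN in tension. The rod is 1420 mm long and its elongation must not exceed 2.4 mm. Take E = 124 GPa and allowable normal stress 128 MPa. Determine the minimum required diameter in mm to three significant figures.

Required area A ≥ P/σ_allow = 166000/128 = 1297 mm².
For a solid circular section, d ≥ √(4A/π) = 40.64 mm.
Elongation limit: A ≥ PL/(Eδ_allow) = 166000·1420/(124000·2.4) = 792.1 mm² ⇒ d ≥ 31.76 mm.
The stress limit governs.

40.6 mm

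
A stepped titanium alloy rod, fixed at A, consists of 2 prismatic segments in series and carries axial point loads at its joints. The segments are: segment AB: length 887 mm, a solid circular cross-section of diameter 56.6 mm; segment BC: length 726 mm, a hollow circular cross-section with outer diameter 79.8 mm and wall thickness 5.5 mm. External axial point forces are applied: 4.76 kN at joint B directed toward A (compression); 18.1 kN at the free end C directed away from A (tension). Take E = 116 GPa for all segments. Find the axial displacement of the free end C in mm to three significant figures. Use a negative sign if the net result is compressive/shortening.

0.129 mm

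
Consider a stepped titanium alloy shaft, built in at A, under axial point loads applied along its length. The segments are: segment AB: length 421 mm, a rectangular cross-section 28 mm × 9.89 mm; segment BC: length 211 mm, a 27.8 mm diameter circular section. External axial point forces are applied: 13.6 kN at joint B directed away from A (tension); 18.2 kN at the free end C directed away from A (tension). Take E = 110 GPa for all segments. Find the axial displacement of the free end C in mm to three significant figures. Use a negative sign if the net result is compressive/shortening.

0.497 mm

Internal axial forces (sectioning from the free end, tension +): N_BC = 18.2 kN, N_AB = 31.8 kN.
A_AB = 276.9 mm².
A_BC = 607 mm².
δ_AB = 31800·421/(276.9·110000) = 0.4395 mm
δ_BC = 18200·211/(607·110000) = 0.05752 mm
δ = Σδ_i = 0.497 mm.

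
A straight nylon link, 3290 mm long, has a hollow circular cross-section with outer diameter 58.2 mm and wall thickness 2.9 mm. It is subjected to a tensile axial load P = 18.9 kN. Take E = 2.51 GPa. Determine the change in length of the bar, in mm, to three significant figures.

49.2 mm

A = 503.8 mm².
δ_mech = NL/(AE) = 18900·3290/(503.8·2510) = 49.17 mm.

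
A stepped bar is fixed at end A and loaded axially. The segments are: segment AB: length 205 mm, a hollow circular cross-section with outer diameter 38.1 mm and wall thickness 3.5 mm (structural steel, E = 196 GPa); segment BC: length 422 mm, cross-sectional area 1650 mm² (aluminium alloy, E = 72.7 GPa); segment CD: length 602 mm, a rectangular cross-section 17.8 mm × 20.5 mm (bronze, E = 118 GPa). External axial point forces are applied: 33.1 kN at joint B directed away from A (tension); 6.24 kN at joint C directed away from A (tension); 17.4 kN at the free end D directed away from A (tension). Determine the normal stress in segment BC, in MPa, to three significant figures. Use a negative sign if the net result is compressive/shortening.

Internal axial forces (sectioning from the free end, tension +): N_CD = 17.4 kN, N_BC = 23.64 kN, N_AB = 56.74 kN.
σ_BC = N_BC/A_BC = 23640/1650 = 14.33 MPa.

14.3 MPa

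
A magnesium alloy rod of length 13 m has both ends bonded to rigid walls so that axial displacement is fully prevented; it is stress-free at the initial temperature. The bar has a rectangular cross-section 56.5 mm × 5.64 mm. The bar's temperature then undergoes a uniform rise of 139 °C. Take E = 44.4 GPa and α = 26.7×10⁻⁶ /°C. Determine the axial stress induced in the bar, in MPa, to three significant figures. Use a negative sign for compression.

-165 MPa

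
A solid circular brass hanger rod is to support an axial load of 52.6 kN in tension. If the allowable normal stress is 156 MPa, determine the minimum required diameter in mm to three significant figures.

Required area A ≥ P/σ_allow = 52600/156 = 337.2 mm².
For a solid circular section, d ≥ √(4A/π) = 20.72 mm.

20.7 mm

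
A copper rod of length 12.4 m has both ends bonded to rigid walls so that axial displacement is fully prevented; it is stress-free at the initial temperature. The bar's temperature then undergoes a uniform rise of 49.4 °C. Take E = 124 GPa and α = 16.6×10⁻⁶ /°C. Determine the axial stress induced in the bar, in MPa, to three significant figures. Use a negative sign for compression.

-102 MPa

Free thermal expansion αLΔT = 16.6e-6 · 12400 · 49.4 = 10.17 mm.
The walls impose strain ε = −(10.17)/12400 = -8.2004e-04; σ = Eε = 124000 · -8.2004e-04 = -101.7 MPa.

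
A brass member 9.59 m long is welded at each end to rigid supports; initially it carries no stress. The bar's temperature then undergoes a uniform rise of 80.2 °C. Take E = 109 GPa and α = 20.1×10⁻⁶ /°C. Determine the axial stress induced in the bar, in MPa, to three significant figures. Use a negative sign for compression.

-176 MPa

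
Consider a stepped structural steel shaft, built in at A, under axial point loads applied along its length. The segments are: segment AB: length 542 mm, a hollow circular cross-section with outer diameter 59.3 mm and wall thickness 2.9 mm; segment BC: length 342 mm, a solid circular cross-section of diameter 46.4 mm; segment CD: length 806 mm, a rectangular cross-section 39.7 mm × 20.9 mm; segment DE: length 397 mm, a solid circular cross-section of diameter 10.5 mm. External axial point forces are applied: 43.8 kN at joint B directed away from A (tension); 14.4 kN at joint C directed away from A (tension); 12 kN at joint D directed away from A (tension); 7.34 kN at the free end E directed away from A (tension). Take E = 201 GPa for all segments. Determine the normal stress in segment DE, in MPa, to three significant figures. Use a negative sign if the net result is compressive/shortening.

84.8 MPa

Internal axial forces (sectioning from the free end, tension +): N_DE = 7.34 kN, N_CD = 19.34 kN, N_BC = 33.74 kN, N_AB = 77.54 kN.
A_DE = 86.59 mm².
σ_DE = N_DE/A_DE = 7340/86.59 = 84.77 MPa.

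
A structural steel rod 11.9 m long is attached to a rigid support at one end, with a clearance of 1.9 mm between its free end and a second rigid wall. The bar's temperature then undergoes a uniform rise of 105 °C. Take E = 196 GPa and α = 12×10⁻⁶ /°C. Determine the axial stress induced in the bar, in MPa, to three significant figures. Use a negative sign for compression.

-216 MPa

Free thermal expansion αLΔT = 12e-6 · 11900 · 105 = 14.99 mm.
The walls engage after the gap closes; constrained expansion = 14.99 − 1.9 = 13.09 mm.
The walls impose strain ε = −(13.09)/11900 = -1.1003e-03; σ = Eε = 196000 · -1.1003e-03 = -215.7 MPa.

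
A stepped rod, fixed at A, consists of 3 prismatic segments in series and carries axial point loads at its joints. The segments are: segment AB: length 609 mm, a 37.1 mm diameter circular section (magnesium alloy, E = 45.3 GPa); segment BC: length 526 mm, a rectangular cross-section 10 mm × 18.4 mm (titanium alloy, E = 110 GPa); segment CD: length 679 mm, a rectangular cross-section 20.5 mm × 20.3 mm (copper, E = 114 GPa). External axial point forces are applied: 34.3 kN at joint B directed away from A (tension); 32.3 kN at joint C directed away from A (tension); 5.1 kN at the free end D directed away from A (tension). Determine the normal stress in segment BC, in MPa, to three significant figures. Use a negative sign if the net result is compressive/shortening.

203 MPa

Internal axial forces (sectioning from the free end, tension +): N_CD = 5.1 kN, N_BC = 37.4 kN, N_AB = 71.7 kN.
A_BC = 184 mm².
σ_BC = N_BC/A_BC = 37400/184 = 203.3 MPa.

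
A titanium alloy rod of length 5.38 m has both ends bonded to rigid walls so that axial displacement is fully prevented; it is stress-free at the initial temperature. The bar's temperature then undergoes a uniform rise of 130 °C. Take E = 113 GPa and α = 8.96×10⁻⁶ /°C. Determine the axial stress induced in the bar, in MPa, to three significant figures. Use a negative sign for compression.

-132 MPa

Free thermal expansion αLΔT = 8.96e-6 · 5380 · 130 = 6.267 mm.
The walls impose strain ε = −(6.267)/5380 = -1.1648e-03; σ = Eε = 113000 · -1.1648e-03 = -131.6 MPa.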